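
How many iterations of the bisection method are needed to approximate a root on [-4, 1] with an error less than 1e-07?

We need (b-a)/2^n ≤ 1e-07
(1 - (-4))/2^n ≤ 1e-07
5/2^n ≤ 1e-07
2^n ≥ 50000000
n ≥ log₂(50000000) = 25.58
n ≥ 26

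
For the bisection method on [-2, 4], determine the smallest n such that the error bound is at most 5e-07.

We need (b-a)/2^n ≤ 5e-07
(4 - (-2))/2^n ≤ 5e-07
6/2^n ≤ 5e-07
2^n ≥ 12000000
n ≥ log₂(12000000) = 23.52
n ≥ 24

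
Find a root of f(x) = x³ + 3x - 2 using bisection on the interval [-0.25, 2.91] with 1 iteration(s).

f(x) = x³ + 3x - 2
Initial interval: [-0.25, 2.91]

Iteration 1:
  c_1 = (-0.250000 + 2.910000)/2 = 1.330000
  f(c_1) = f(1.330000) = 4.342637
  f(a) × f(c) < 0, new interval: [-0.250000, 1.330000]

After 1 iteration(s), the approximation is c_1 = 1.330000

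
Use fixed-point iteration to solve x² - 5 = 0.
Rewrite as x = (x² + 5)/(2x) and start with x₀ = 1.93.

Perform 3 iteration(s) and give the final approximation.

Equation: x² - 5 = 0
Fixed-point form: x = (x² + 5)/(2x)
x₀ = 1.93

x_1 = g(1.930000) = 2.260337
x_2 = g(2.260337) = 2.236198
x_3 = g(2.236198) = 2.236068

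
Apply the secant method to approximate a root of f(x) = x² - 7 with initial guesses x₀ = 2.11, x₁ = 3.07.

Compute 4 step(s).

f(x) = x² - 7
x₀ = 2.11, x₁ = 3.07

Secant formula: x_{n+1} = x_n - f(x_n)(x_n - x_{n-1})/(f(x_n) - f(x_{n-1}))

Iteration 1:
  f(2.110000) = -2.547900
  f(3.070000) = 2.424900
  x_2 = 3.070000 - 2.424900×(3.070000 - 2.110000)/(2.424900 - (-2.547900))
       = 2.601873
Iteration 2:
  f(3.070000) = 2.424900
  f(2.601873) = -0.230259
  x_3 = 2.601873 - (-0.230259)×(2.601873 - 3.070000)/(-0.230259 - 2.424900)
       = 2.642469
Iteration 3:
  f(2.601873) = -0.230259
  f(2.642469) = -0.017356
  x_4 = 2.642469 - (-0.017356)×(2.642469 - 2.601873)/(-0.017356 - (-0.230259))
       = 2.645779
Iteration 4:
  f(2.642469) = -0.017356
  f(2.645779) = 0.000145
  x_5 = 2.645779 - 0.000145×(2.645779 - 2.642469)/(0.000145 - (-0.017356))
       = 2.645751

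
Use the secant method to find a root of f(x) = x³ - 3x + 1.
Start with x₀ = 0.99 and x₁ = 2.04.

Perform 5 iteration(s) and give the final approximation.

f(x) = x³ - 3x + 1
x₀ = 0.99, x₁ = 2.04

Secant formula: x_{n+1} = x_n - f(x_n)(x_n - x_{n-1})/(f(x_n) - f(x_{n-1}))

Iteration 1:
  f(0.990000) = -0.999701
  f(2.040000) = 3.369664
  x_2 = 2.040000 - 3.369664×(2.040000 - 0.990000)/(3.369664 - (-0.999701))
       = 1.230238
Iteration 2:
  f(2.040000) = 3.369664
  f(1.230238) = -0.828767
  x_3 = 1.230238 - (-0.828767)×(1.230238 - 2.040000)/(-0.828767 - 3.369664)
       = 1.390084
Iteration 3:
  f(1.230238) = -0.828767
  f(1.390084) = -0.484146
  x_4 = 1.390084 - (-0.484146)×(1.390084 - 1.230238)/(-0.484146 - (-0.828767))
       = 1.614646
Iteration 4:
  f(1.390084) = -0.484146
  f(1.614646) = 0.365578
  x_5 = 1.614646 - 0.365578×(1.614646 - 1.390084)/(0.365578 - (-0.484146))
       = 1.518033
Iteration 5:
  f(1.614646) = 0.365578
  f(1.518033) = -0.055909
  x_6 = 1.518033 - (-0.055909)×(1.518033 - 1.614646)/(-0.055909 - 0.365578)
       = 1.530848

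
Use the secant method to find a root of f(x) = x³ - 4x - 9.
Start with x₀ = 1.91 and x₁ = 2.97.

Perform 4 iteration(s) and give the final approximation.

f(x) = x³ - 4x - 9
x₀ = 1.91, x₁ = 2.97

Secant formula: x_{n+1} = x_n - f(x_n)(x_n - x_{n-1})/(f(x_n) - f(x_{n-1}))

Iteration 1:
  f(1.910000) = -9.672129
  f(2.970000) = 5.318073
  x_2 = 2.970000 - 5.318073×(2.970000 - 1.910000)/(5.318073 - (-9.672129))
       = 2.593944
Iteration 2:
  f(2.970000) = 5.318073
  f(2.593944) = -1.922308
  x_3 = 2.593944 - (-1.922308)×(2.593944 - 2.970000)/(-1.922308 - 5.318073)
       = 2.693786
Iteration 3:
  f(2.593944) = -1.922308
  f(2.693786) = -0.227730
  x_4 = 2.693786 - (-0.227730)×(2.693786 - 2.593944)/(-0.227730 - (-1.922308))
       = 2.707204
Iteration 4:
  f(2.693786) = -0.227730
  f(2.707204) = 0.012150
  x_5 = 2.707204 - 0.012150×(2.707204 - 2.693786)/(0.012150 - (-0.227730))
       = 2.706524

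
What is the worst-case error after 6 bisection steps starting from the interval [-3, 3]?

Bisection error bound: |error| ≤ (b-a)/2^n
|error| ≤ (3 - (-3))/2^6 = 6/2^6
|error| ≤ 0.0937500000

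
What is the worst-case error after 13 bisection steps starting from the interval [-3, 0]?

Bisection error bound: |error| ≤ (b-a)/2^n
|error| ≤ (0 - (-3))/2^13 = 3/2^13
|error| ≤ 0.0003662109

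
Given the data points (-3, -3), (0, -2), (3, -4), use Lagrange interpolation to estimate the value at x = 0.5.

Lagrange interpolation formula:
P(x) = Σ yᵢ × Lᵢ(x)
where Lᵢ(x) = Π_{j≠i} (x - xⱼ)/(xᵢ - xⱼ)

L_0(0.5) = (0.5 - 0)/(-3 - 0) × (0.5 - 3)/(-3 - 3) = -0.069444
L_1(0.5) = (0.5 - (-3))/(0 - (-3)) × (0.5 - 3)/(0 - 3) = 0.972222
L_2(0.5) = (0.5 - (-3))/(3 - (-3)) × (0.5 - 0)/(3 - 0) = 0.097222

P(0.5) = (-3)×L_0(0.5) + (-2)×L_1(0.5) + (-4)×L_2(0.5)
P(0.5) = -2.125000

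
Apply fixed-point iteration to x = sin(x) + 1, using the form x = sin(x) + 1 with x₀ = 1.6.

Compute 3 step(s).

Equation: x = sin(x) + 1
Fixed-point form: x = sin(x) + 1
x₀ = 1.6

x_1 = g(1.600000) = 1.999574
x_2 = g(1.999574) = 1.909475
x_3 = g(1.909475) = 1.943195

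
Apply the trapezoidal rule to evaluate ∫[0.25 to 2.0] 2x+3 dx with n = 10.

f(x) = 2x+3
a = 0.25, b = 2.0, n = 10
h = (b - a)/n = 0.175000

Trapezoidal rule: (h/2)[f(x₀) + 2f(x₁) + 2f(x₂) + ... + f(xₙ)]

x_0 = 0.2500, f(x_0) = 3.500000, coefficient = 1
x_1 = 0.4250, f(x_1) = 3.850000, coefficient = 2
x_2 = 0.6000, f(x_2) = 4.200000, coefficient = 2
x_3 = 0.7750, f(x_3) = 4.550000, coefficient = 2
x_4 = 0.9500, f(x_4) = 4.900000, coefficient = 2
x_5 = 1.1250, f(x_5) = 5.250000, coefficient = 2
x_6 = 1.3000, f(x_6) = 5.600000, coefficient = 2
x_7 = 1.4750, f(x_7) = 5.950000, coefficient = 2
x_8 = 1.6500, f(x_8) = 6.300000, coefficient = 2
x_9 = 1.8250, f(x_9) = 6.650000, coefficient = 2
x_10 = 2.0000, f(x_10) = 7.000000, coefficient = 1

I ≈ (0.175000/2) × 105.000000 = 9.187500
Exact value: 9.187500
Error: 0.000000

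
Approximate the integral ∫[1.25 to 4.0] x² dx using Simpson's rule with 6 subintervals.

f(x) = x²
a = 1.25, b = 4.0, n = 6
h = (b - a)/n = 0.458333

Simpson's rule: (h/3)[f(x₀) + 4f(x₁) + 2f(x₂) + ... + f(xₙ)]

x_0 = 1.2500, f(x_0) = 1.562500, coefficient = 1
x_1 = 1.7083, f(x_1) = 2.918403, coefficient = 4
x_2 = 2.1667, f(x_2) = 4.694444, coefficient = 2
x_3 = 2.6250, f(x_3) = 6.890625, coefficient = 4
x_4 = 3.0833, f(x_4) = 9.506944, coefficient = 2
x_5 = 3.5417, f(x_5) = 12.543403, coefficient = 4
x_6 = 4.0000, f(x_6) = 16.000000, coefficient = 1

I ≈ (0.458333/3) × 135.375000 = 20.682292
Exact value: 20.682292
Error: 0.000000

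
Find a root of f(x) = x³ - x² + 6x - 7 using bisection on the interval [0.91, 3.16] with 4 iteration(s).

f(x) = x³ - x² + 6x - 7
Initial interval: [0.91, 3.16]

Iteration 1:
  c_1 = (0.910000 + 3.160000)/2 = 2.035000
  f(c_1) = f(2.035000) = 9.496168
  f(a) × f(c) < 0, new interval: [0.910000, 2.035000]
Iteration 2:
  c_2 = (0.910000 + 2.035000)/2 = 1.472500
  f(c_2) = f(1.472500) = 2.859501
  f(a) × f(c) < 0, new interval: [0.910000, 1.472500]
Iteration 3:
  c_3 = (0.910000 + 1.472500)/2 = 1.191250
  f(c_3) = f(1.191250) = 0.418898
  f(a) × f(c) < 0, new interval: [0.910000, 1.191250]
Iteration 4:
  c_4 = (0.910000 + 1.191250)/2 = 1.050625
  f(c_4) = f(1.050625) = -0.640369
  f(a) × f(c) ≥ 0, new interval: [1.050625, 1.191250]

After 4 iteration(s), the approximation is c_4 = 1.050625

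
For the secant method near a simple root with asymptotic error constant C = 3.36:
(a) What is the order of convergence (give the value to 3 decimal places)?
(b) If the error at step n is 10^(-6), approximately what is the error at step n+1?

(a) Secant method has superlinear convergence with order φ = (1+√5)/2 ≈ 1.618.
    This means |e_{n+1}| ≈ C|e_n|^1.618.

(b) With |e_n| = 10^(-6) and C = 3.36:
    |e_{n+1}| ≈ 3.36 × (10^(-6))^1.618 = 3.36 × 10^(-9.71)

(a) ≈ 1.618 (golden ratio); (b) |e_{n+1}| ≈ 6.579e-10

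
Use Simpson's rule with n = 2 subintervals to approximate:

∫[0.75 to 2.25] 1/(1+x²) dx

f(x) = 1/(1+x²)
a = 0.75, b = 2.25, n = 2
h = (b - a)/n = 0.750000

Simpson's rule: (h/3)[f(x₀) + 4f(x₁) + 2f(x₂) + ... + f(xₙ)]

x_0 = 0.7500, f(x_0) = 0.640000, coefficient = 1
x_1 = 1.5000, f(x_1) = 0.307692, coefficient = 4
x_2 = 2.2500, f(x_2) = 0.164948, coefficient = 1

I ≈ (0.750000/3) × 2.035718 = 0.508929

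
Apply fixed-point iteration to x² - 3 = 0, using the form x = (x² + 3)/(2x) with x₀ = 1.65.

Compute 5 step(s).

Equation: x² - 3 = 0
Fixed-point form: x = (x² + 3)/(2x)
x₀ = 1.65

x_1 = g(1.650000) = 1.734091
x_2 = g(1.734091) = 1.732052
x_3 = g(1.732052) = 1.732051
x_4 = g(1.732051) = 1.732051
x_5 = g(1.732051) = 1.732051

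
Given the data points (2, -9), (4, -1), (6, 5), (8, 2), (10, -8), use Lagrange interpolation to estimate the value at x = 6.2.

Lagrange interpolation formula:
P(x) = Σ yᵢ × Lᵢ(x)
where Lᵢ(x) = Π_{j≠i} (x - xⱼ)/(xᵢ - xⱼ)

L_0(6.2) = (6.2 - 4)/(2 - 4) × (6.2 - 6)/(2 - 6) × (6.2 - 8)/(2 - 8) × (6.2 - 10)/(2 - 10) = 0.007838
L_1(6.2) = (6.2 - 2)/(4 - 2) × (6.2 - 6)/(4 - 6) × (6.2 - 8)/(4 - 8) × (6.2 - 10)/(4 - 10) = -0.059850
L_2(6.2) = (6.2 - 2)/(6 - 2) × (6.2 - 4)/(6 - 4) × (6.2 - 8)/(6 - 8) × (6.2 - 10)/(6 - 10) = 0.987525
L_3(6.2) = (6.2 - 2)/(8 - 2) × (6.2 - 4)/(8 - 4) × (6.2 - 6)/(8 - 6) × (6.2 - 10)/(8 - 10) = 0.073150
L_4(6.2) = (6.2 - 2)/(10 - 2) × (6.2 - 4)/(10 - 4) × (6.2 - 6)/(10 - 6) × (6.2 - 8)/(10 - 8) = -0.008663

P(6.2) = (-9)×L_0(6.2) + (-1)×L_1(6.2) + 5×L_2(6.2) + 2×L_3(6.2) + (-8)×L_4(6.2)
P(6.2) = 5.142537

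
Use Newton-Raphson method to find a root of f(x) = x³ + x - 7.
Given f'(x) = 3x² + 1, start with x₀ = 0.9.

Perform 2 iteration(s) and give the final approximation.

f(x) = x³ + x - 7
f'(x) = 3x² + 1
x₀ = 0.9

Newton-Raphson formula: x_{n+1} = x_n - f(x_n)/f'(x_n)

Iteration 1:
  f(0.900000) = -5.371000
  f'(0.900000) = 3.430000
  x_1 = 0.900000 - (-5.371000)/3.430000 = 2.465889
Iteration 2:
  f(2.465889) = 10.459999
  f'(2.465889) = 19.241829
  x_2 = 2.465889 - 10.459999/19.241829 = 1.922282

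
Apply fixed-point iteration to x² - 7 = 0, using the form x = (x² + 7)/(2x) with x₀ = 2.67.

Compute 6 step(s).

Equation: x² - 7 = 0
Fixed-point form: x = (x² + 7)/(2x)
x₀ = 2.67

x_1 = g(2.670000) = 2.645861
x_2 = g(2.645861) = 2.645751
x_3 = g(2.645751) = 2.645751
x_4 = g(2.645751) = 2.645751
x_5 = g(2.645751) = 2.645751
x_6 = g(2.645751) = 2.645751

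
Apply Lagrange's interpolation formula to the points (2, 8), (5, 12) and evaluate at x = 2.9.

Lagrange interpolation formula:
P(x) = Σ yᵢ × Lᵢ(x)
where Lᵢ(x) = Π_{j≠i} (x - xⱼ)/(xᵢ - xⱼ)

L_0(2.9) = (2.9 - 5)/(2 - 5) = 0.700000
L_1(2.9) = (2.9 - 2)/(5 - 2) = 0.300000

P(2.9) = 8×L_0(2.9) + 12×L_1(2.9)
P(2.9) = 9.200000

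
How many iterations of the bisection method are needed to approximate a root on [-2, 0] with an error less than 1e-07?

We need (b-a)/2^n ≤ 1e-07
(0 - (-2))/2^n ≤ 1e-07
2/2^n ≤ 1e-07
2^n ≥ 20000000
n ≥ log₂(20000000) = 24.25
n ≥ 25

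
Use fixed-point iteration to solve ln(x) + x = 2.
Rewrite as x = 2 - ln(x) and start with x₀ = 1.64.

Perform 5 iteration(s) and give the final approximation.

Equation: ln(x) + x = 2
Fixed-point form: x = 2 - ln(x)
x₀ = 1.64

x_1 = g(1.640000) = 1.505304
x_2 = g(1.505304) = 1.591005
x_3 = g(1.591005) = 1.535634
x_4 = g(1.535634) = 1.571057
x_5 = g(1.571057) = 1.548252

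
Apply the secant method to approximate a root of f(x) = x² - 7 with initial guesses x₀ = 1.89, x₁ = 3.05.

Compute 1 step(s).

f(x) = x² - 7
x₀ = 1.89, x₁ = 3.05

Secant formula: x_{n+1} = x_n - f(x_n)(x_n - x_{n-1})/(f(x_n) - f(x_{n-1}))

Iteration 1:
  f(1.890000) = -3.427900
  f(3.050000) = 2.302500
  x_2 = 3.050000 - 2.302500×(3.050000 - 1.890000)/(2.302500 - (-3.427900))
       = 2.583907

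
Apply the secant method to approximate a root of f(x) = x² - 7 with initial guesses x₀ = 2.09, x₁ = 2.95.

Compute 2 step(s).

f(x) = x² - 7
x₀ = 2.09, x₁ = 2.95

Secant formula: x_{n+1} = x_n - f(x_n)(x_n - x_{n-1})/(f(x_n) - f(x_{n-1}))

Iteration 1:
  f(2.090000) = -2.631900
  f(2.950000) = 1.702500
  x_2 = 2.950000 - 1.702500×(2.950000 - 2.090000)/(1.702500 - (-2.631900))
       = 2.612202
Iteration 2:
  f(2.950000) = 1.702500
  f(2.612202) = -0.176399
  x_3 = 2.612202 - (-0.176399)×(2.612202 - 2.950000)/(-0.176399 - 1.702500)
       = 2.643916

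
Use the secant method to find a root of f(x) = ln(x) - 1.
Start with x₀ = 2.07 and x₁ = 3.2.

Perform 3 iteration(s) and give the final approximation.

f(x) = ln(x) - 1
x₀ = 2.07, x₁ = 3.2

Secant formula: x_{n+1} = x_n - f(x_n)(x_n - x_{n-1})/(f(x_n) - f(x_{n-1}))

Iteration 1:
  f(2.070000) = -0.272451
  f(3.200000) = 0.163151
  x_2 = 3.200000 - 0.163151×(3.200000 - 2.070000)/(0.163151 - (-0.272451))
       = 2.776769
Iteration 2:
  f(3.200000) = 0.163151
  f(2.776769) = 0.021288
  x_3 = 2.776769 - 0.021288×(2.776769 - 3.200000)/(0.021288 - 0.163151)
       = 2.713259
Iteration 3:
  f(2.776769) = 0.021288
  f(2.713259) = -0.001850
  x_4 = 2.713259 - (-0.001850)×(2.713259 - 2.776769)/(-0.001850 - 0.021288)
       = 2.718336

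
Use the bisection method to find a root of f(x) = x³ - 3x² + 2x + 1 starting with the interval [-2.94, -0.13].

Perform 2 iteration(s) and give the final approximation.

f(x) = x³ - 3x² + 2x + 1
Initial interval: [-2.94, -0.13]

Iteration 1:
  c_1 = (-2.940000 + (-0.130000))/2 = -1.535000
  f(c_1) = f(-1.535000) = -12.755480
  f(a) × f(c) ≥ 0, new interval: [-1.535000, -0.130000]
Iteration 2:
  c_2 = (-1.535000 + (-0.130000))/2 = -0.832500
  f(c_2) = f(-0.832500) = -3.321138
  f(a) × f(c) ≥ 0, new interval: [-0.832500, -0.130000]

After 2 iteration(s), the approximation is c_2 = -0.832500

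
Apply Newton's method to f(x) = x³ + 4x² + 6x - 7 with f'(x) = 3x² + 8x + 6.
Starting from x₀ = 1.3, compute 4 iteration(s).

f(x) = x³ + 4x² + 6x - 7
f'(x) = 3x² + 8x + 6
x₀ = 1.3

Newton-Raphson formula: x_{n+1} = x_n - f(x_n)/f'(x_n)

Iteration 1:
  f(1.300000) = 9.757000
  f'(1.300000) = 21.470000
  x_1 = 1.300000 - 9.757000/21.470000 = 0.845552
Iteration 2:
  f(0.845552) = 1.537678
  f'(0.845552) = 14.909290
  x_2 = 0.845552 - 1.537678/14.909290 = 0.742416
Iteration 3:
  f(0.742416) = 0.068433
  f'(0.742416) = 13.592877
  x_3 = 0.742416 - 0.068433/13.592877 = 0.737382
Iteration 4:
  f(0.737382) = 0.000158
  f'(0.737382) = 13.530251
  x_4 = 0.737382 - 0.000158/13.530251 = 0.737370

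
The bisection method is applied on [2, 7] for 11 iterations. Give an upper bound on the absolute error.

Bisection error bound: |error| ≤ (b-a)/2^n
|error| ≤ (7 - 2)/2^11 = 5/2^11
|error| ≤ 0.0024414062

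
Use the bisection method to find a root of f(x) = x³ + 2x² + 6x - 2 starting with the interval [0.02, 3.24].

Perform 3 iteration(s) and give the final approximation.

f(x) = x³ + 2x² + 6x - 2
Initial interval: [0.02, 3.24]

Iteration 1:
  c_1 = (0.020000 + 3.240000)/2 = 1.630000
  f(c_1) = f(1.630000) = 17.424547
  f(a) × f(c) < 0, new interval: [0.020000, 1.630000]
Iteration 2:
  c_2 = (0.020000 + 1.630000)/2 = 0.825000
  f(c_2) = f(0.825000) = 4.872766
  f(a) × f(c) < 0, new interval: [0.020000, 0.825000]
Iteration 3:
  c_3 = (0.020000 + 0.825000)/2 = 0.422500
  f(c_3) = f(0.422500) = 0.967431
  f(a) × f(c) < 0, new interval: [0.020000, 0.422500]

After 3 iteration(s), the approximation is c_3 = 0.422500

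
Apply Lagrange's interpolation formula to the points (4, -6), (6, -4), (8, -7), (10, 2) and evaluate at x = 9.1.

Lagrange interpolation formula:
P(x) = Σ yᵢ × Lᵢ(x)
where Lᵢ(x) = Π_{j≠i} (x - xⱼ)/(xᵢ - xⱼ)

L_0(9.1) = (9.1 - 6)/(4 - 6) × (9.1 - 8)/(4 - 8) × (9.1 - 10)/(4 - 10) = 0.063937
L_1(9.1) = (9.1 - 4)/(6 - 4) × (9.1 - 8)/(6 - 8) × (9.1 - 10)/(6 - 10) = -0.315562
L_2(9.1) = (9.1 - 4)/(8 - 4) × (9.1 - 6)/(8 - 6) × (9.1 - 10)/(8 - 10) = 0.889313
L_3(9.1) = (9.1 - 4)/(10 - 4) × (9.1 - 6)/(10 - 6) × (9.1 - 8)/(10 - 8) = 0.362312

P(9.1) = (-6)×L_0(9.1) + (-4)×L_1(9.1) + (-7)×L_2(9.1) + 2×L_3(9.1)
P(9.1) = -4.621938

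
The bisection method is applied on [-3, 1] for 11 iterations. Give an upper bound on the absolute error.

Bisection error bound: |error| ≤ (b-a)/2^n
|error| ≤ (1 - (-3))/2^11 = 4/2^11
|error| ≤ 0.0019531250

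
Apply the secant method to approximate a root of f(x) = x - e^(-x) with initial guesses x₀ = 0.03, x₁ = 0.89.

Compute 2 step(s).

f(x) = x - e^(-x)
x₀ = 0.03, x₁ = 0.89

Secant formula: x_{n+1} = x_n - f(x_n)(x_n - x_{n-1})/(f(x_n) - f(x_{n-1}))

Iteration 1:
  f(0.030000) = -0.940446
  f(0.890000) = 0.479344
  x_2 = 0.890000 - 0.479344×(0.890000 - 0.030000)/(0.479344 - (-0.940446))
       = 0.599650
Iteration 2:
  f(0.890000) = 0.479344
  f(0.599650) = 0.050646
  x_3 = 0.599650 - 0.050646×(0.599650 - 0.890000)/(0.050646 - 0.479344)
       = 0.565348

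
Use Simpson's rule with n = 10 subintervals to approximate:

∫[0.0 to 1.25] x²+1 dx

f(x) = x²+1
a = 0.0, b = 1.25, n = 10
h = (b - a)/n = 0.125000

Simpson's rule: (h/3)[f(x₀) + 4f(x₁) + 2f(x₂) + ... + f(xₙ)]

x_0 = 0.0000, f(x_0) = 1.000000, coefficient = 1
x_1 = 0.1250, f(x_1) = 1.015625, coefficient = 4
x_2 = 0.2500, f(x_2) = 1.062500, coefficient = 2
x_3 = 0.3750, f(x_3) = 1.140625, coefficient = 4
x_4 = 0.5000, f(x_4) = 1.250000, coefficient = 2
x_5 = 0.6250, f(x_5) = 1.390625, coefficient = 4
x_6 = 0.7500, f(x_6) = 1.562500, coefficient = 2
x_7 = 0.8750, f(x_7) = 1.765625, coefficient = 4
x_8 = 1.0000, f(x_8) = 2.000000, coefficient = 2
x_9 = 1.1250, f(x_9) = 2.265625, coefficient = 4
x_10 = 1.2500, f(x_10) = 2.562500, coefficient = 1

I ≈ (0.125000/3) × 45.625000 = 1.901042
Exact value: 1.901042
Error: 0.000000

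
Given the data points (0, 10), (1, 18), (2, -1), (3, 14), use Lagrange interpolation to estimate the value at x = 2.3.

Lagrange interpolation formula:
P(x) = Σ yᵢ × Lᵢ(x)
where Lᵢ(x) = Π_{j≠i} (x - xⱼ)/(xᵢ - xⱼ)

L_0(2.3) = (2.3 - 1)/(0 - 1) × (2.3 - 2)/(0 - 2) × (2.3 - 3)/(0 - 3) = 0.045500
L_1(2.3) = (2.3 - 0)/(1 - 0) × (2.3 - 2)/(1 - 2) × (2.3 - 3)/(1 - 3) = -0.241500
L_2(2.3) = (2.3 - 0)/(2 - 0) × (2.3 - 1)/(2 - 1) × (2.3 - 3)/(2 - 3) = 1.046500
L_3(2.3) = (2.3 - 0)/(3 - 0) × (2.3 - 1)/(3 - 1) × (2.3 - 2)/(3 - 2) = 0.149500

P(2.3) = 10×L_0(2.3) + 18×L_1(2.3) + (-1)×L_2(2.3) + 14×L_3(2.3)
P(2.3) = -2.845500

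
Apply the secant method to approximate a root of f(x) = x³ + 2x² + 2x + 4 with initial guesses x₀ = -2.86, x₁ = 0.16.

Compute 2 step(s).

f(x) = x³ + 2x² + 2x + 4
x₀ = -2.86, x₁ = 0.16

Secant formula: x_{n+1} = x_n - f(x_n)(x_n - x_{n-1})/(f(x_n) - f(x_{n-1}))

Iteration 1:
  f(-2.860000) = -8.754456
  f(0.160000) = 4.375296
  x_2 = 0.160000 - 4.375296×(0.160000 - (-2.860000))/(4.375296 - (-8.754456))
       = -0.846370
Iteration 2:
  f(0.160000) = 4.375296
  f(-0.846370) = 3.133654
  x_3 = -0.846370 - 3.133654×(-0.846370 - 0.160000)/(3.133654 - 4.375296)
       = -3.386245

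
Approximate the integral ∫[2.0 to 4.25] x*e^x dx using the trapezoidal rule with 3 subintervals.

f(x) = x*e^x
a = 2.0, b = 4.25, n = 3
h = (b - a)/n = 0.750000

Trapezoidal rule: (h/2)[f(x₀) + 2f(x₁) + 2f(x₂) + ... + f(xₙ)]

x_0 = 2.0000, f(x_0) = 14.778112, coefficient = 1
x_1 = 2.7500, f(x_1) = 43.017238, coefficient = 2
x_2 = 3.5000, f(x_2) = 115.904082, coefficient = 2
x_3 = 4.2500, f(x_3) = 297.948002, coefficient = 1

I ≈ (0.750000/2) × 630.568754 = 236.463283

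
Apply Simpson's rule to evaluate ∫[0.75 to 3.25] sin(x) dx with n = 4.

f(x) = sin(x)
a = 0.75, b = 3.25, n = 4
h = (b - a)/n = 0.625000

Simpson's rule: (h/3)[f(x₀) + 4f(x₁) + 2f(x₂) + ... + f(xₙ)]

x_0 = 0.7500, f(x_0) = 0.681639, coefficient = 1
x_1 = 1.3750, f(x_1) = 0.980893, coefficient = 4
x_2 = 2.0000, f(x_2) = 0.909297, coefficient = 2
x_3 = 2.6250, f(x_3) = 0.493920, coefficient = 4
x_4 = 3.2500, f(x_4) = -0.108195, coefficient = 1

I ≈ (0.625000/3) × 8.291292 = 1.727352
Exact value: 1.725819
Error: 0.001534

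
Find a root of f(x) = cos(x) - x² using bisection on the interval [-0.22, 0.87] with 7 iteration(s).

f(x) = cos(x) - x²
Initial interval: [-0.22, 0.87]

Iteration 1:
  c_1 = (-0.220000 + 0.870000)/2 = 0.325000
  f(c_1) = f(0.325000) = 0.842026
  f(a) × f(c) ≥ 0, new interval: [0.325000, 0.870000]
Iteration 2:
  c_2 = (0.325000 + 0.870000)/2 = 0.597500
  f(c_2) = f(0.597500) = 0.469738
  f(a) × f(c) ≥ 0, new interval: [0.597500, 0.870000]
Iteration 3:
  c_3 = (0.597500 + 0.870000)/2 = 0.733750
  f(c_3) = f(0.733750) = 0.204279
  f(a) × f(c) ≥ 0, new interval: [0.733750, 0.870000]
Iteration 4:
  c_4 = (0.733750 + 0.870000)/2 = 0.801875
  f(c_4) = f(0.801875) = 0.052357
  f(a) × f(c) ≥ 0, new interval: [0.801875, 0.870000]
Iteration 5:
  c_5 = (0.801875 + 0.870000)/2 = 0.835938
  f(c_5) = f(0.835938) = -0.028309
  f(a) × f(c) < 0, new interval: [0.801875, 0.835938]
Iteration 6:
  c_6 = (0.801875 + 0.835938)/2 = 0.818906
  f(c_6) = f(0.818906) = 0.012413
  f(a) × f(c) ≥ 0, new interval: [0.818906, 0.835938]
Iteration 7:
  c_7 = (0.818906 + 0.835938)/2 = 0.827422
  f(c_7) = f(0.827422) = -0.007851
  f(a) × f(c) < 0, new interval: [0.818906, 0.827422]

After 7 iteration(s), the approximation is c_7 = 0.827422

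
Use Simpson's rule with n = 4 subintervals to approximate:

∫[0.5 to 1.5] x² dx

f(x) = x²
a = 0.5, b = 1.5, n = 4
h = (b - a)/n = 0.250000

Simpson's rule: (h/3)[f(x₀) + 4f(x₁) + 2f(x₂) + ... + f(xₙ)]

x_0 = 0.5000, f(x_0) = 0.250000, coefficient = 1
x_1 = 0.7500, f(x_1) = 0.562500, coefficient = 4
x_2 = 1.0000, f(x_2) = 1.000000, coefficient = 2
x_3 = 1.2500, f(x_3) = 1.562500, coefficient = 4
x_4 = 1.5000, f(x_4) = 2.250000, coefficient = 1

I ≈ (0.250000/3) × 13.000000 = 1.083333
Exact value: 1.083333
Error: 0.000000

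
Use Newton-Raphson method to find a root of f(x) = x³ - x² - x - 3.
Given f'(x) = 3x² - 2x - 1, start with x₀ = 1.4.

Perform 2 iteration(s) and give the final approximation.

f(x) = x³ - x² - x - 3
f'(x) = 3x² - 2x - 1
x₀ = 1.4

Newton-Raphson formula: x_{n+1} = x_n - f(x_n)/f'(x_n)

Iteration 1:
  f(1.400000) = -3.616000
  f'(1.400000) = 2.080000
  x_1 = 1.400000 - (-3.616000)/2.080000 = 3.138462
Iteration 2:
  f(3.138462) = 14.925258
  f'(3.138462) = 22.272899
  x_2 = 3.138462 - 14.925258/22.272899 = 2.468353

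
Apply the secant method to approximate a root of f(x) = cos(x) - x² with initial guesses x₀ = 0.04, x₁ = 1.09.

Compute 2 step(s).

f(x) = cos(x) - x²
x₀ = 0.04, x₁ = 1.09

Secant formula: x_{n+1} = x_n - f(x_n)(x_n - x_{n-1})/(f(x_n) - f(x_{n-1}))

Iteration 1:
  f(0.040000) = 0.997600
  f(1.090000) = -0.725615
  x_2 = 1.090000 - (-0.725615)×(1.090000 - 0.040000)/(-0.725615 - 0.997600)
       = 0.647864
Iteration 2:
  f(1.090000) = -0.725615
  f(0.647864) = 0.377647
  x_3 = 0.647864 - 0.377647×(0.647864 - 1.090000)/(0.377647 - (-0.725615))
       = 0.799207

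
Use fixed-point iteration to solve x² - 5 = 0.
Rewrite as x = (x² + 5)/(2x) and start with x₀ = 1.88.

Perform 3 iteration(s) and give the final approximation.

Equation: x² - 5 = 0
Fixed-point form: x = (x² + 5)/(2x)
x₀ = 1.88

x_1 = g(1.880000) = 2.269787
x_2 = g(2.269787) = 2.236318
x_3 = g(2.236318) = 2.236068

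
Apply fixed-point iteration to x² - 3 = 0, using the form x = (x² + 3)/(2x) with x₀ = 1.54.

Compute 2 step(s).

Equation: x² - 3 = 0
Fixed-point form: x = (x² + 3)/(2x)
x₀ = 1.54

x_1 = g(1.540000) = 1.744026
x_2 = g(1.744026) = 1.732092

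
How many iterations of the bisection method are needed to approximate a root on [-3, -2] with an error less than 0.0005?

We need (b-a)/2^n ≤ 0.0005
(-2 - (-3))/2^n ≤ 0.0005
1/2^n ≤ 0.0005
2^n ≥ 2000
n ≥ log₂(2000) = 10.97
n ≥ 11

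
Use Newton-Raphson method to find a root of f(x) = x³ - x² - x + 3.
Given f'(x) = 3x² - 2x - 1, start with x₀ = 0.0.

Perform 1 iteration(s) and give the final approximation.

f(x) = x³ - x² - x + 3
f'(x) = 3x² - 2x - 1
x₀ = 0.0

Newton-Raphson formula: x_{n+1} = x_n - f(x_n)/f'(x_n)

Iteration 1:
  f(0.000000) = 3.000000
  f'(0.000000) = -1.000000
  x_1 = 0.000000 - 3.000000/(-1.000000) = 3.000000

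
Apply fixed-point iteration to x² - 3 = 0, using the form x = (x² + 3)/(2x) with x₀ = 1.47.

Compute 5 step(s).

Equation: x² - 3 = 0
Fixed-point form: x = (x² + 3)/(2x)
x₀ = 1.47

x_1 = g(1.470000) = 1.755408
x_2 = g(1.755408) = 1.732206
x_3 = g(1.732206) = 1.732051
x_4 = g(1.732051) = 1.732051
x_5 = g(1.732051) = 1.732051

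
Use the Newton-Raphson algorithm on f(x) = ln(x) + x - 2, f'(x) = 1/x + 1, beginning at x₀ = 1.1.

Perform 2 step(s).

f(x) = ln(x) + x - 2
f'(x) = 1/x + 1
x₀ = 1.1

Newton-Raphson formula: x_{n+1} = x_n - f(x_n)/f'(x_n)

Iteration 1:
  f(1.100000) = -0.804690
  f'(1.100000) = 1.909091
  x_1 = 1.100000 - (-0.804690)/1.909091 = 1.521504
Iteration 2:
  f(1.521504) = -0.058796
  f'(1.521504) = 1.657244
  x_2 = 1.521504 - (-0.058796)/1.657244 = 1.556983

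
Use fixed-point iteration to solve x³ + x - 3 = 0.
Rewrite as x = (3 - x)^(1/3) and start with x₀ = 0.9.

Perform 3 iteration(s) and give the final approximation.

Equation: x³ + x - 3 = 0
Fixed-point form: x = (3 - x)^(1/3)
x₀ = 0.9

x_1 = g(0.900000) = 1.280579
x_2 = g(1.280579) = 1.198011
x_3 = g(1.198011) = 1.216888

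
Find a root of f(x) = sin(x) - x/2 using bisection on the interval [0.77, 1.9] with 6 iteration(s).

f(x) = sin(x) - x/2
Initial interval: [0.77, 1.9]

Iteration 1:
  c_1 = (0.770000 + 1.900000)/2 = 1.335000
  f(c_1) = f(1.335000) = 0.304829
  f(a) × f(c) ≥ 0, new interval: [1.335000, 1.900000]
Iteration 2:
  c_2 = (1.335000 + 1.900000)/2 = 1.617500
  f(c_2) = f(1.617500) = 0.190160
  f(a) × f(c) ≥ 0, new interval: [1.617500, 1.900000]
Iteration 3:
  c_3 = (1.617500 + 1.900000)/2 = 1.758750
  f(c_3) = f(1.758750) = 0.103014
  f(a) × f(c) ≥ 0, new interval: [1.758750, 1.900000]
Iteration 4:
  c_4 = (1.758750 + 1.900000)/2 = 1.829375
  f(c_4) = f(1.829375) = 0.052067
  f(a) × f(c) ≥ 0, new interval: [1.829375, 1.900000]
Iteration 5:
  c_5 = (1.829375 + 1.900000)/2 = 1.864688
  f(c_5) = f(1.864688) = 0.024780
  f(a) × f(c) ≥ 0, new interval: [1.864688, 1.900000]
Iteration 6:
  c_6 = (1.864688 + 1.900000)/2 = 1.882344
  f(c_6) = f(1.882344) = 0.010689
  f(a) × f(c) ≥ 0, new interval: [1.882344, 1.900000]

After 6 iteration(s), the approximation is c_6 = 1.882344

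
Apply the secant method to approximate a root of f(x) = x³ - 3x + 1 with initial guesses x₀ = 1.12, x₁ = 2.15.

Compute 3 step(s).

f(x) = x³ - 3x + 1
x₀ = 1.12, x₁ = 2.15

Secant formula: x_{n+1} = x_n - f(x_n)(x_n - x_{n-1})/(f(x_n) - f(x_{n-1}))

Iteration 1:
  f(1.120000) = -0.955072
  f(2.150000) = 4.488375
  x_2 = 2.150000 - 4.488375×(2.150000 - 1.120000)/(4.488375 - (-0.955072))
       = 1.300717
Iteration 2:
  f(2.150000) = 4.488375
  f(1.300717) = -0.701514
  x_3 = 1.300717 - (-0.701514)×(1.300717 - 2.150000)/(-0.701514 - 4.488375)
       = 1.415514
Iteration 3:
  f(1.300717) = -0.701514
  f(1.415514) = -0.410305
  x_4 = 1.415514 - (-0.410305)×(1.415514 - 1.300717)/(-0.410305 - (-0.701514))
       = 1.577260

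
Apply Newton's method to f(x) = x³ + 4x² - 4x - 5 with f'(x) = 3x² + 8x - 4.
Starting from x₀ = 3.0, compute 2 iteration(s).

f(x) = x³ + 4x² - 4x - 5
f'(x) = 3x² + 8x - 4
x₀ = 3.0

Newton-Raphson formula: x_{n+1} = x_n - f(x_n)/f'(x_n)

Iteration 1:
  f(3.000000) = 46.000000
  f'(3.000000) = 47.000000
  x_1 = 3.000000 - 46.000000/47.000000 = 2.021277
Iteration 2:
  f(2.021277) = 11.515175
  f'(2.021277) = 24.426890
  x_2 = 2.021277 - 11.515175/24.426890 = 1.549863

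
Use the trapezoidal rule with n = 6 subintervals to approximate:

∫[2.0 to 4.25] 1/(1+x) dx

f(x) = 1/(1+x)
a = 2.0, b = 4.25, n = 6
h = (b - a)/n = 0.375000

Trapezoidal rule: (h/2)[f(x₀) + 2f(x₁) + 2f(x₂) + ... + f(xₙ)]

x_0 = 2.0000, f(x_0) = 0.333333, coefficient = 1
x_1 = 2.3750, f(x_1) = 0.296296, coefficient = 2
x_2 = 2.7500, f(x_2) = 0.266667, coefficient = 2
x_3 = 3.1250, f(x_3) = 0.242424, coefficient = 2
x_4 = 3.5000, f(x_4) = 0.222222, coefficient = 2
x_5 = 3.8750, f(x_5) = 0.205128, coefficient = 2
x_6 = 4.2500, f(x_6) = 0.190476, coefficient = 1

I ≈ (0.375000/2) × 2.989285 = 0.560491
Exact value: 0.559616
Error: 0.000875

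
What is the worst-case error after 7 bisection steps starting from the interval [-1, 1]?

Bisection error bound: |error| ≤ (b-a)/2^n
|error| ≤ (1 - (-1))/2^7 = 2/2^7
|error| ≤ 0.0156250000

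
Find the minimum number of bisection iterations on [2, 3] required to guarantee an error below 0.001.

We need (b-a)/2^n ≤ 0.001
(3 - 2)/2^n ≤ 0.001
1/2^n ≤ 0.001
2^n ≥ 1000
n ≥ log₂(1000) = 9.97
n ≥ 10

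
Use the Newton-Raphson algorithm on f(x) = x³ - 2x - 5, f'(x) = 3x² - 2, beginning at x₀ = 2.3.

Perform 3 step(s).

f(x) = x³ - 2x - 5
f'(x) = 3x² - 2
x₀ = 2.3

Newton-Raphson formula: x_{n+1} = x_n - f(x_n)/f'(x_n)

Iteration 1:
  f(2.300000) = 2.567000
  f'(2.300000) = 13.870000
  x_1 = 2.300000 - 2.567000/13.870000 = 2.114924
Iteration 2:
  f(2.114924) = 0.230006
  f'(2.114924) = 11.418714
  x_2 = 2.114924 - 0.230006/11.418714 = 2.094781
Iteration 3:
  f(2.094781) = 0.002566
  f'(2.094781) = 11.164327
  x_3 = 2.094781 - 0.002566/11.164327 = 2.094552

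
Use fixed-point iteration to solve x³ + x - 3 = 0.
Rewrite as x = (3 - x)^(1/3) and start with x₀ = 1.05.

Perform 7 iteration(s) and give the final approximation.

Equation: x³ + x - 3 = 0
Fixed-point form: x = (3 - x)^(1/3)
x₀ = 1.05

x_1 = g(1.050000) = 1.249333
x_2 = g(1.249333) = 1.205224
x_3 = g(1.205224) = 1.215262
x_4 = g(1.215262) = 1.212993
x_5 = g(1.212993) = 1.213507
x_6 = g(1.213507) = 1.213390
x_7 = g(1.213390) = 1.213417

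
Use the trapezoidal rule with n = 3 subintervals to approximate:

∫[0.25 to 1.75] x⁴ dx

f(x) = x⁴
a = 0.25, b = 1.75, n = 3
h = (b - a)/n = 0.500000

Trapezoidal rule: (h/2)[f(x₀) + 2f(x₁) + 2f(x₂) + ... + f(xₙ)]

x_0 = 0.2500, f(x_0) = 0.003906, coefficient = 1
x_1 = 0.7500, f(x_1) = 0.316406, coefficient = 2
x_2 = 1.2500, f(x_2) = 2.441406, coefficient = 2
x_3 = 1.7500, f(x_3) = 9.378906, coefficient = 1

I ≈ (0.500000/2) × 14.898438 = 3.724609
Exact value: 3.282422
Error: 0.442187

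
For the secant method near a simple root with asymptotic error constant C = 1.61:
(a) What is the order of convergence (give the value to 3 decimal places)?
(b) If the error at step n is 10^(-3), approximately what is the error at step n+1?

(a) Secant method has superlinear convergence with order φ = (1+√5)/2 ≈ 1.618.
    This means |e_{n+1}| ≈ C|e_n|^1.618.

(b) With |e_n| = 10^(-3) and C = 1.61:
    |e_{n+1}| ≈ 1.61 × (10^(-3))^1.618 = 1.61 × 10^(-4.85)

(a) ≈ 1.618 (golden ratio); (b) |e_{n+1}| ≈ 2.253e-05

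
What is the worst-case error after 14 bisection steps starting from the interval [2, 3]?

Bisection error bound: |error| ≤ (b-a)/2^n
|error| ≤ (3 - 2)/2^14 = 1/2^14
|error| ≤ 0.0000610352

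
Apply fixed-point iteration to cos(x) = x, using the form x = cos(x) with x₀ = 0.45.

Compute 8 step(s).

Equation: cos(x) = x
Fixed-point form: x = cos(x)
x₀ = 0.45

x_1 = g(0.450000) = 0.900447
x_2 = g(0.900447) = 0.621260
x_3 = g(0.621260) = 0.813146
x_4 = g(0.813146) = 0.687216
x_5 = g(0.687216) = 0.773015
x_6 = g(0.773015) = 0.715809
x_7 = g(0.715809) = 0.754563
x_8 = g(0.754563) = 0.728571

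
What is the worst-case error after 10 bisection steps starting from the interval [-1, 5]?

Bisection error bound: |error| ≤ (b-a)/2^n
|error| ≤ (5 - (-1))/2^10 = 6/2^10
|error| ≤ 0.0058593750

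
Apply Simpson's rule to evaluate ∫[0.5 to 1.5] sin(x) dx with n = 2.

f(x) = sin(x)
a = 0.5, b = 1.5, n = 2
h = (b - a)/n = 0.500000

Simpson's rule: (h/3)[f(x₀) + 4f(x₁) + 2f(x₂) + ... + f(xₙ)]

x_0 = 0.5000, f(x_0) = 0.479426, coefficient = 1
x_1 = 1.0000, f(x_1) = 0.841471, coefficient = 4
x_2 = 1.5000, f(x_2) = 0.997495, coefficient = 1

I ≈ (0.500000/3) × 4.842804 = 0.807134
Exact value: 0.806845
Error: 0.000289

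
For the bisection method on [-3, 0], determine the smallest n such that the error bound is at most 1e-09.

We need (b-a)/2^n ≤ 1e-09
(0 - (-3))/2^n ≤ 1e-09
3/2^n ≤ 1e-09
2^n ≥ 3000000000
n ≥ log₂(3000000000) = 31.48
n ≥ 32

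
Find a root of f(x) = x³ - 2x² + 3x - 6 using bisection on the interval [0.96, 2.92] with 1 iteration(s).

f(x) = x³ - 2x² + 3x - 6
Initial interval: [0.96, 2.92]

Iteration 1:
  c_1 = (0.960000 + 2.920000)/2 = 1.940000
  f(c_1) = f(1.940000) = -0.405816
  f(a) × f(c) ≥ 0, new interval: [1.940000, 2.920000]

After 1 iteration(s), the approximation is c_1 = 1.940000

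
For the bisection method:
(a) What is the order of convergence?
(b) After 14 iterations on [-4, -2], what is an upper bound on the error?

(a) Bisection has linear (order 1) convergence; the error is halved each step.

(b) Error bound = (b-a)/2^n = (-2 - (-4))/2^{14}
    = 2/2^{14}

(a) 1 (linear); (b) error ≤ 1.22e-04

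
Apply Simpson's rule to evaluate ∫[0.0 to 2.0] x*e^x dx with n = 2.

f(x) = x*e^x
a = 0.0, b = 2.0, n = 2
h = (b - a)/n = 1.000000

Simpson's rule: (h/3)[f(x₀) + 4f(x₁) + 2f(x₂) + ... + f(xₙ)]

x_0 = 0.0000, f(x_0) = 0.000000, coefficient = 1
x_1 = 1.0000, f(x_1) = 2.718282, coefficient = 4
x_2 = 2.0000, f(x_2) = 14.778112, coefficient = 1

I ≈ (1.000000/3) × 25.651240 = 8.550413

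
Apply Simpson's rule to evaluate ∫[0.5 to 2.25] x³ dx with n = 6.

f(x) = x³
a = 0.5, b = 2.25, n = 6
h = (b - a)/n = 0.291667

Simpson's rule: (h/3)[f(x₀) + 4f(x₁) + 2f(x₂) + ... + f(xₙ)]

x_0 = 0.5000, f(x_0) = 0.125000, coefficient = 1
x_1 = 0.7917, f(x_1) = 0.496166, coefficient = 4
x_2 = 1.0833, f(x_2) = 1.271412, coefficient = 2
x_3 = 1.3750, f(x_3) = 2.599609, coefficient = 4
x_4 = 1.6667, f(x_4) = 4.629630, coefficient = 2
x_5 = 1.9583, f(x_5) = 7.510344, coefficient = 4
x_6 = 2.2500, f(x_6) = 11.390625, coefficient = 1

I ≈ (0.291667/3) × 65.742188 = 6.391602
Exact value: 6.391602
Error: 0.000000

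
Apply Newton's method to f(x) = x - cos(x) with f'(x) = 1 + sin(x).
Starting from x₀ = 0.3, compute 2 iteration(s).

f(x) = x - cos(x)
f'(x) = 1 + sin(x)
x₀ = 0.3

Newton-Raphson formula: x_{n+1} = x_n - f(x_n)/f'(x_n)

Iteration 1:
  f(0.300000) = -0.655336
  f'(0.300000) = 1.295520
  x_1 = 0.300000 - (-0.655336)/1.295520 = 0.805848
Iteration 2:
  f(0.805848) = 0.113349
  f'(0.805848) = 1.721418
  x_2 = 0.805848 - 0.113349/1.721418 = 0.740002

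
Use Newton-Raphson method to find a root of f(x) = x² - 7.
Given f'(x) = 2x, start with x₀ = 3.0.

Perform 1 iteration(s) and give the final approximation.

f(x) = x² - 7
f'(x) = 2x
x₀ = 3.0

Newton-Raphson formula: x_{n+1} = x_n - f(x_n)/f'(x_n)

Iteration 1:
  f(3.000000) = 2.000000
  f'(3.000000) = 6.000000
  x_1 = 3.000000 - 2.000000/6.000000 = 2.666667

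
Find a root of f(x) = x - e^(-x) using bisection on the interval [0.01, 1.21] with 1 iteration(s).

f(x) = x - e^(-x)
Initial interval: [0.01, 1.21]

Iteration 1:
  c_1 = (0.010000 + 1.210000)/2 = 0.610000
  f(c_1) = f(0.610000) = 0.066649
  f(a) × f(c) < 0, new interval: [0.010000, 0.610000]

After 1 iteration(s), the approximation is c_1 = 0.610000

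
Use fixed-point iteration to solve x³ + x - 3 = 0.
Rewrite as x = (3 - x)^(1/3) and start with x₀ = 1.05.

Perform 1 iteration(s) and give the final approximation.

Equation: x³ + x - 3 = 0
Fixed-point form: x = (3 - x)^(1/3)
x₀ = 1.05

x_1 = g(1.050000) = 1.249333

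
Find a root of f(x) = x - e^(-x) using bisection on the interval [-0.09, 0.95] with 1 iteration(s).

f(x) = x - e^(-x)
Initial interval: [-0.09, 0.95]

Iteration 1:
  c_1 = (-0.090000 + 0.950000)/2 = 0.430000
  f(c_1) = f(0.430000) = -0.220509
  f(a) × f(c) ≥ 0, new interval: [0.430000, 0.950000]

After 1 iteration(s), the approximation is c_1 = 0.430000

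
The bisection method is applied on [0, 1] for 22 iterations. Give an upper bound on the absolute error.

Bisection error bound: |error| ≤ (b-a)/2^n
|error| ≤ (1 - 0)/2^22 = 1/2^22
|error| ≤ 0.0000002384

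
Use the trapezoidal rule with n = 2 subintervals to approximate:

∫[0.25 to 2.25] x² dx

f(x) = x²
a = 0.25, b = 2.25, n = 2
h = (b - a)/n = 1.000000

Trapezoidal rule: (h/2)[f(x₀) + 2f(x₁) + 2f(x₂) + ... + f(xₙ)]

x_0 = 0.2500, f(x_0) = 0.062500, coefficient = 1
x_1 = 1.2500, f(x_1) = 1.562500, coefficient = 2
x_2 = 2.2500, f(x_2) = 5.062500, coefficient = 1

I ≈ (1.000000/2) × 8.250000 = 4.125000
Exact value: 3.791667
Error: 0.333333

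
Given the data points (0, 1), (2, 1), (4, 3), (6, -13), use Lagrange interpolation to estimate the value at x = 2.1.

Lagrange interpolation formula:
P(x) = Σ yᵢ × Lᵢ(x)
where Lᵢ(x) = Π_{j≠i} (x - xⱼ)/(xᵢ - xⱼ)

L_0(2.1) = (2.1 - 2)/(0 - 2) × (2.1 - 4)/(0 - 4) × (2.1 - 6)/(0 - 6) = -0.015438
L_1(2.1) = (2.1 - 0)/(2 - 0) × (2.1 - 4)/(2 - 4) × (2.1 - 6)/(2 - 6) = 0.972562
L_2(2.1) = (2.1 - 0)/(4 - 0) × (2.1 - 2)/(4 - 2) × (2.1 - 6)/(4 - 6) = 0.051188
L_3(2.1) = (2.1 - 0)/(6 - 0) × (2.1 - 2)/(6 - 2) × (2.1 - 4)/(6 - 4) = -0.008313

P(2.1) = 1×L_0(2.1) + 1×L_1(2.1) + 3×L_2(2.1) + (-13)×L_3(2.1)
P(2.1) = 1.218750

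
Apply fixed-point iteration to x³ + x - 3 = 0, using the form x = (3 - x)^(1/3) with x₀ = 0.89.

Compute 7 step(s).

Equation: x³ + x - 3 = 0
Fixed-point form: x = (3 - x)^(1/3)
x₀ = 0.89

x_1 = g(0.890000) = 1.282609
x_2 = g(1.282609) = 1.197539
x_3 = g(1.197539) = 1.216994
x_4 = g(1.216994) = 1.212600
x_5 = g(1.212600) = 1.213595
x_6 = g(1.213595) = 1.213370
x_7 = g(1.213370) = 1.213421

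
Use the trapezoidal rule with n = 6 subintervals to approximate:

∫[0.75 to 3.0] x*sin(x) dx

f(x) = x*sin(x)
a = 0.75, b = 3.0, n = 6
h = (b - a)/n = 0.375000

Trapezoidal rule: (h/2)[f(x₀) + 2f(x₁) + 2f(x₂) + ... + f(xₙ)]

x_0 = 0.7500, f(x_0) = 0.511229, coefficient = 1
x_1 = 1.1250, f(x_1) = 1.015051, coefficient = 2
x_2 = 1.5000, f(x_2) = 1.496242, coefficient = 2
x_3 = 1.8750, f(x_3) = 1.788911, coefficient = 2
x_4 = 2.2500, f(x_4) = 1.750665, coefficient = 2
x_5 = 2.6250, f(x_5) = 1.296541, coefficient = 2
x_6 = 3.0000, f(x_6) = 0.423360, coefficient = 1

I ≈ (0.375000/2) × 15.629409 = 2.930514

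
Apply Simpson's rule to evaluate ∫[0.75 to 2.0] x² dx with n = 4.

f(x) = x²
a = 0.75, b = 2.0, n = 4
h = (b - a)/n = 0.312500

Simpson's rule: (h/3)[f(x₀) + 4f(x₁) + 2f(x₂) + ... + f(xₙ)]

x_0 = 0.7500, f(x_0) = 0.562500, coefficient = 1
x_1 = 1.0625, f(x_1) = 1.128906, coefficient = 4
x_2 = 1.3750, f(x_2) = 1.890625, coefficient = 2
x_3 = 1.6875, f(x_3) = 2.847656, coefficient = 4
x_4 = 2.0000, f(x_4) = 4.000000, coefficient = 1

I ≈ (0.312500/3) × 24.250000 = 2.526042
Exact value: 2.526042
Error: 0.000000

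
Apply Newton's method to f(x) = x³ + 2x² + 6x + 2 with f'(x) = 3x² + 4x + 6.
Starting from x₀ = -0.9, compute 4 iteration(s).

f(x) = x³ + 2x² + 6x + 2
f'(x) = 3x² + 4x + 6
x₀ = -0.9

Newton-Raphson formula: x_{n+1} = x_n - f(x_n)/f'(x_n)

Iteration 1:
  f(-0.900000) = -2.509000
  f'(-0.900000) = 4.830000
  x_1 = -0.900000 - (-2.509000)/4.830000 = -0.380538
Iteration 2:
  f(-0.380538) = -0.048717
  f'(-0.380538) = 4.912275
  x_2 = -0.380538 - (-0.048717)/4.912275 = -0.370621
Iteration 3:
  f(-0.370621) = 0.000085
  f'(-0.370621) = 4.929596
  x_3 = -0.370621 - 0.000085/4.929596 = -0.370638
Iteration 4:
  f(-0.370638) = 0.000000
  f'(-0.370638) = 4.929565
  x_4 = -0.370638 - 0.000000/4.929565 = -0.370638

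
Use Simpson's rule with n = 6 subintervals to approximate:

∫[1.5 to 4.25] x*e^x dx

f(x) = x*e^x
a = 1.5, b = 4.25, n = 6
h = (b - a)/n = 0.458333

Simpson's rule: (h/3)[f(x₀) + 4f(x₁) + 2f(x₂) + ... + f(xₙ)]

x_0 = 1.5000, f(x_0) = 6.722534, coefficient = 1
x_1 = 1.9583, f(x_1) = 13.879697, coefficient = 4
x_2 = 2.4167, f(x_2) = 27.087053, coefficient = 2
x_3 = 2.8750, f(x_3) = 50.960594, coefficient = 4
x_4 = 3.3333, f(x_4) = 93.438750, coefficient = 2
x_5 = 3.7917, f(x_5) = 168.085427, coefficient = 4
x_6 = 4.2500, f(x_6) = 297.948002, coefficient = 1

I ≈ (0.458333/3) × 1477.425012 = 225.717710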